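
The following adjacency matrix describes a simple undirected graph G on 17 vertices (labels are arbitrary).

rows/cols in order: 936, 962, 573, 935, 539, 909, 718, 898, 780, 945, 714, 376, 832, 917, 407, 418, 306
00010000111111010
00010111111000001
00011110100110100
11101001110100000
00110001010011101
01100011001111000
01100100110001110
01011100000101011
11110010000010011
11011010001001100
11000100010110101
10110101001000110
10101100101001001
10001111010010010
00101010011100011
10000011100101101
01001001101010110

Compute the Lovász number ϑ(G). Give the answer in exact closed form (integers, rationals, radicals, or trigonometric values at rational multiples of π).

sqrt(17)

deg(306) = 8; N(306) = {962, 539, 898, 780, 714, 832, 407, 418}.
deg(539) = 8; N(539) = {573, 935, 898, 945, 832, 917, 407, 306}.
deg(945) = 8; N(945) = {936, 962, 935, 539, 718, 714, 917, 407}.
Vertex 407 has 8 neighbors: 573, 539, 718, 945, 714, 376, 418, 306.
17-vertex 8-regular graph: Paley(17): SR with (k,λ,μ)=(8,3,4).
spec(A) ≈ [8.0, 1.562, -2.562] (distinct, 3 d.p.).
With N=17: ϑ(G) = 17·(-(-sqrt(17)/2 - 1/2))/(8−(-sqrt(17)/2 - 1/2)) = sqrt(17).
= 4.12311… (decimal).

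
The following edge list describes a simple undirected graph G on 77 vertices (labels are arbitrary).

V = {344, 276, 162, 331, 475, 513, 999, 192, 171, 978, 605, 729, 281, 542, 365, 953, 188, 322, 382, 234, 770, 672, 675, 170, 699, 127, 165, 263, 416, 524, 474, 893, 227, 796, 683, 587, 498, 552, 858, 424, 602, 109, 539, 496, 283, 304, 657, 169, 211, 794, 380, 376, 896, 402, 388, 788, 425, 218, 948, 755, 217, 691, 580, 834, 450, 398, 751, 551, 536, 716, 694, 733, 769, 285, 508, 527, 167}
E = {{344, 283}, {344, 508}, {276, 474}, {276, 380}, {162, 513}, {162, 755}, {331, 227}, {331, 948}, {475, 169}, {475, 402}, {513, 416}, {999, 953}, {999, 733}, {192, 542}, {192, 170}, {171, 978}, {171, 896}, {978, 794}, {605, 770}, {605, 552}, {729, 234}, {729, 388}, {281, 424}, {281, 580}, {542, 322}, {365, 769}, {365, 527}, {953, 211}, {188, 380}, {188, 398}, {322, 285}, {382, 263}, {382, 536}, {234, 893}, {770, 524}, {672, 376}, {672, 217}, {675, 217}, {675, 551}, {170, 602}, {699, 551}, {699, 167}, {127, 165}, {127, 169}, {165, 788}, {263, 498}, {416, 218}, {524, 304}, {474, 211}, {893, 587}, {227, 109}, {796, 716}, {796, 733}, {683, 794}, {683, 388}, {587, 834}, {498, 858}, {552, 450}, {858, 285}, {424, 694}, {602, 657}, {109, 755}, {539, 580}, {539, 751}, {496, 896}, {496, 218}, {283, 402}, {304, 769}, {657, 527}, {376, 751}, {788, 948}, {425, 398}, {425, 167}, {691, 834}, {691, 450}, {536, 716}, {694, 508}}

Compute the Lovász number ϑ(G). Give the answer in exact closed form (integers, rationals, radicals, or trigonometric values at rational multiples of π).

N(283) = {344, 402}, |N(283)| = 2.
N(167) = {699, 425}, |N(167)| = 2.
N(169) = {475, 127}, |N(169)| = 2.
Vertex 416 has 2 neighbors: 513, 218.
2-regular, N=77; the odd cycle C_{77}.
spec(A) ≈ [2.0, 1.993, 1.973, 1.94, 1.894, 1.836, 1.765, 1.683, 1.589, 1.484, 1.37, 1.247, 1.115, 0.976, 0.831, 0.68, 0.524, 0.365, 0.204, 0.041, -0.122, -0.285, -0.445, -0.602, -0.756, -0.904, -1.047, -1.182, -1.31, -1.429, -1.538, -1.637, -1.725, -1.802, -1.867, -1.919, -1.959, -1.985, -1.998] (distinct, 3 d.p.).
ϑ = −N·λ_min/(λ_max−λ_min) = −77·(-2*cos(pi/77))/(2−(-2*cos(pi/77))) = 77*cos(pi/77)/(cos(pi/77) + 1).
≈ 38.48397347 (to 8 d.p.).
Check 38 ≤ 77*cos(pi/77)/(cos(pi/77) + 1) ≤ 39: both strict.

77*cos(pi/77)/(cos(pi/77) + 1)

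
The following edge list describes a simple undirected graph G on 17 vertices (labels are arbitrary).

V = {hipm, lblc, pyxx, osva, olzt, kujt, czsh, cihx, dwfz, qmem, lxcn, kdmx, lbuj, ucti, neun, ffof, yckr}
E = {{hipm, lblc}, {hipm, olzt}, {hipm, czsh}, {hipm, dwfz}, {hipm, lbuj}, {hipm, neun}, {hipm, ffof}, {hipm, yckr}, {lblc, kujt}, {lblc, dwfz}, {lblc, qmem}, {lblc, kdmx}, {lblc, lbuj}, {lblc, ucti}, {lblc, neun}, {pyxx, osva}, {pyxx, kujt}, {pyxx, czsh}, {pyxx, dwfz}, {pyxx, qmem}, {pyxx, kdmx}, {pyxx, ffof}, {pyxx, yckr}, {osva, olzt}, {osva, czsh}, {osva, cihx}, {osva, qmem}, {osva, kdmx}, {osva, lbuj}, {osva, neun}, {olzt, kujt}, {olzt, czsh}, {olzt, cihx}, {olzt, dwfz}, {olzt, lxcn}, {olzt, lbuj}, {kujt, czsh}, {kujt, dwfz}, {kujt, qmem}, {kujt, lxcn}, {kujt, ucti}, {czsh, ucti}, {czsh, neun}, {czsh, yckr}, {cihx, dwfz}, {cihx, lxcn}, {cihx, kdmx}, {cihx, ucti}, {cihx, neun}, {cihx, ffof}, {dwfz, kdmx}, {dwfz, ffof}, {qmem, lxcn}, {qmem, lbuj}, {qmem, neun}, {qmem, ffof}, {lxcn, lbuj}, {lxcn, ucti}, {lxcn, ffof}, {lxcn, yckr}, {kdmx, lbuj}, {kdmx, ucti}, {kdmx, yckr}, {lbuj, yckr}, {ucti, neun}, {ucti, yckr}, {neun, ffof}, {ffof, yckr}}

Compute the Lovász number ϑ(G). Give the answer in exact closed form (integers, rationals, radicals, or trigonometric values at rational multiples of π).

sqrt(17)

Vertex qmem has 8 neighbors: lblc, pyxx, osva, kujt, lxcn, lbuj, neun, ffof.
N(olzt) = {hipm, osva, kujt, czsh, cihx, dwfz, lxcn, lbuj}, |N(olzt)| = 8.
Vertex lbuj has 8 neighbors: hipm, lblc, osva, olzt, qmem, lxcn, kdmx, yckr.
N(lxcn) = {olzt, kujt, cihx, qmem, lbuj, ucti, ffof, yckr}, |N(lxcn)| = 8.
17-vertex 8-regular graph: Paley(17): SR with (k,λ,μ)=(8,3,4).
A has 3 distinct eigenvalues ≈ [8.0, 1.561553, -2.561553].
ϑ = −N·λ_min/(λ_max−λ_min) = −17·(-sqrt(17)/2 - 1/2)/(8−(-sqrt(17)/2 - 1/2)) = sqrt(17).
= 4.12311… (decimal).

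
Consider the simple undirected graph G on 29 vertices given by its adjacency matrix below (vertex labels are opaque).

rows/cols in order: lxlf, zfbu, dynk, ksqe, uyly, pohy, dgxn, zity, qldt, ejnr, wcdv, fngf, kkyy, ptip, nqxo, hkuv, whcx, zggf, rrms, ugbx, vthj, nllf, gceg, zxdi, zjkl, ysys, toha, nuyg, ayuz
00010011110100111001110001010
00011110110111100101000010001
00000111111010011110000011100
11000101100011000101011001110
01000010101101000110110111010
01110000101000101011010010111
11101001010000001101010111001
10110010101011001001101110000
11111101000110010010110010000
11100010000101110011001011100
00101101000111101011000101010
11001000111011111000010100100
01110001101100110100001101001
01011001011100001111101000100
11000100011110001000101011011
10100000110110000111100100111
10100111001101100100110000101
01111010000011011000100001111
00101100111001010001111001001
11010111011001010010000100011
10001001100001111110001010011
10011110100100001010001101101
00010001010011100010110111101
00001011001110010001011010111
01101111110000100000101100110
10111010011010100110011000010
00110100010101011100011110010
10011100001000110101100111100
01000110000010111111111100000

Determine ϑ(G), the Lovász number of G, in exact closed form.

sqrt(29)

Vertex gceg has 14 neighbors: ksqe, zity, ejnr, kkyy, ptip, nqxo, rrms, vthj, nllf, zxdi, zjkl, ysys, toha, ayuz.
Vertex dynk has 14 neighbors: pohy, dgxn, zity, qldt, ejnr, wcdv, kkyy, hkuv, whcx, zggf, rrms, zjkl, ysys, toha.
Vertex zxdi has 14 neighbors: uyly, dgxn, zity, wcdv, fngf, kkyy, hkuv, ugbx, nllf, gceg, zjkl, toha, nuyg, ayuz.
deg(pohy) = 14; N(pohy) = {zfbu, dynk, ksqe, qldt, wcdv, nqxo, whcx, rrms, ugbx, nllf, zjkl, toha, nuyg, ayuz}.
G on 29 vertices is 14-regular; SR(29,14,6,7) — a Paley graph.
A has 3 distinct eigenvalues ≈ [14.0, 2.192582, -3.192582].
With N=29: ϑ(G) = 29·(-(-sqrt(29)/2 - 1/2))/(14−(-sqrt(29)/2 - 1/2)) = sqrt(29).
Numerically 5.385165.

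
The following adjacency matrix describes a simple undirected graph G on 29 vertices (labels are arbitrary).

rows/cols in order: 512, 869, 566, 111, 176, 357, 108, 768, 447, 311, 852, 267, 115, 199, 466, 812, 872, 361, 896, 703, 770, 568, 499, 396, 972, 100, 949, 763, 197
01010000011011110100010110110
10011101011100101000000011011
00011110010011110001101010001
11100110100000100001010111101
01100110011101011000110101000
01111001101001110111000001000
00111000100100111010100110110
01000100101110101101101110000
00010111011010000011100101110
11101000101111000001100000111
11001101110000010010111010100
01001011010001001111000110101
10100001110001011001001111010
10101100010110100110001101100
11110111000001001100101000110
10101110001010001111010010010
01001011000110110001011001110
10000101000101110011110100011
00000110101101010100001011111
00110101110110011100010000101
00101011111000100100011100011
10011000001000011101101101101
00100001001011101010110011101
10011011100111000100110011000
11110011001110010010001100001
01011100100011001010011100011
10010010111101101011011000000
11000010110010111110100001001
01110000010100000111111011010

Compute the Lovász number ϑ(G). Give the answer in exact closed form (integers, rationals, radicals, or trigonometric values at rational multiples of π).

sqrt(29)

Vertex 852 has 14 neighbors: 512, 869, 176, 357, 768, 447, 311, 812, 896, 770, 568, 499, 972, 949.
Vertex 568 has 14 neighbors: 512, 111, 176, 852, 812, 872, 361, 703, 770, 499, 396, 100, 949, 197.
deg(566) = 14; N(566) = {111, 176, 357, 108, 311, 115, 199, 466, 812, 703, 770, 499, 972, 197}.
Vertex 703 has 14 neighbors: 566, 111, 357, 768, 447, 311, 267, 115, 812, 872, 361, 568, 949, 197.
14-regular, N=29; SR(29,14,6,7) — a Paley graph.
Distinct eigenvalues (to 4 d.p.): [14.0, 2.1926, -3.1926].
With N=29: ϑ(G) = 29·(-(-sqrt(29)/2 - 1/2))/(14−(-sqrt(29)/2 - 1/2)) = sqrt(29).
Numerically 5.385164807.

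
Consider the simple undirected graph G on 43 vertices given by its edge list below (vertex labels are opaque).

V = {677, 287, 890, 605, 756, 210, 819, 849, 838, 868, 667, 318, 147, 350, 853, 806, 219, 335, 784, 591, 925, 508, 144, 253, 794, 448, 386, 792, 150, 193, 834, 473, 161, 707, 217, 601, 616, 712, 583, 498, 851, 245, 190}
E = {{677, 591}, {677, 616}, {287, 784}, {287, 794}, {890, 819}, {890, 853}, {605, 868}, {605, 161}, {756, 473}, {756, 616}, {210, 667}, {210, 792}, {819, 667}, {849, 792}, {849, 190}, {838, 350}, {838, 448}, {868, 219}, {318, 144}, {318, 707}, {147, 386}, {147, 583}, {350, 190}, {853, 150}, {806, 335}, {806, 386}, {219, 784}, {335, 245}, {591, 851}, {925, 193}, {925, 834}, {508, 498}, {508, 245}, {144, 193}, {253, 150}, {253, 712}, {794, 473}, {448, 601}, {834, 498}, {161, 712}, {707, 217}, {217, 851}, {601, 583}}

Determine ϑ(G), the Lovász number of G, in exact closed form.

43*cos(pi/43)/(cos(pi/43) + 1)

deg(210) = 2; N(210) = {667, 792}.
Vertex 318 has 2 neighbors: 144, 707.
deg(193) = 2; N(193) = {925, 144}.
deg(756) = 2; N(756) = {473, 616}.
deg(v) = 2 for all v (|V|=43); a single 43-cycle (edge-transitive).
The 22 distinct eigenvalues: [2.0, 1.978687, 1.915201, 1.810896, 1.667996, 1.489544, 1.279346, 1.041881, 0.782209, 0.505867, 0.218742, -0.073044, -0.363274, -0.645761, -0.914485, -1.163718, -1.388148, -1.582993, -1.744099, -1.868032, -1.952152, -1.994665].
Lovász (edge-transitive): ϑ = −43·(-2*cos(pi/43))/((2)−(-2*cos(pi/43))) = 43*cos(pi/43)/(cos(pi/43) + 1).
≈ 21.47128375 (to 8 d.p.).
Sandwich: α(G)=21 ≤ ϑ(G)=43*cos(pi/43)/(cos(pi/43) + 1) ≤ χ(Ḡ)=22 (both strict).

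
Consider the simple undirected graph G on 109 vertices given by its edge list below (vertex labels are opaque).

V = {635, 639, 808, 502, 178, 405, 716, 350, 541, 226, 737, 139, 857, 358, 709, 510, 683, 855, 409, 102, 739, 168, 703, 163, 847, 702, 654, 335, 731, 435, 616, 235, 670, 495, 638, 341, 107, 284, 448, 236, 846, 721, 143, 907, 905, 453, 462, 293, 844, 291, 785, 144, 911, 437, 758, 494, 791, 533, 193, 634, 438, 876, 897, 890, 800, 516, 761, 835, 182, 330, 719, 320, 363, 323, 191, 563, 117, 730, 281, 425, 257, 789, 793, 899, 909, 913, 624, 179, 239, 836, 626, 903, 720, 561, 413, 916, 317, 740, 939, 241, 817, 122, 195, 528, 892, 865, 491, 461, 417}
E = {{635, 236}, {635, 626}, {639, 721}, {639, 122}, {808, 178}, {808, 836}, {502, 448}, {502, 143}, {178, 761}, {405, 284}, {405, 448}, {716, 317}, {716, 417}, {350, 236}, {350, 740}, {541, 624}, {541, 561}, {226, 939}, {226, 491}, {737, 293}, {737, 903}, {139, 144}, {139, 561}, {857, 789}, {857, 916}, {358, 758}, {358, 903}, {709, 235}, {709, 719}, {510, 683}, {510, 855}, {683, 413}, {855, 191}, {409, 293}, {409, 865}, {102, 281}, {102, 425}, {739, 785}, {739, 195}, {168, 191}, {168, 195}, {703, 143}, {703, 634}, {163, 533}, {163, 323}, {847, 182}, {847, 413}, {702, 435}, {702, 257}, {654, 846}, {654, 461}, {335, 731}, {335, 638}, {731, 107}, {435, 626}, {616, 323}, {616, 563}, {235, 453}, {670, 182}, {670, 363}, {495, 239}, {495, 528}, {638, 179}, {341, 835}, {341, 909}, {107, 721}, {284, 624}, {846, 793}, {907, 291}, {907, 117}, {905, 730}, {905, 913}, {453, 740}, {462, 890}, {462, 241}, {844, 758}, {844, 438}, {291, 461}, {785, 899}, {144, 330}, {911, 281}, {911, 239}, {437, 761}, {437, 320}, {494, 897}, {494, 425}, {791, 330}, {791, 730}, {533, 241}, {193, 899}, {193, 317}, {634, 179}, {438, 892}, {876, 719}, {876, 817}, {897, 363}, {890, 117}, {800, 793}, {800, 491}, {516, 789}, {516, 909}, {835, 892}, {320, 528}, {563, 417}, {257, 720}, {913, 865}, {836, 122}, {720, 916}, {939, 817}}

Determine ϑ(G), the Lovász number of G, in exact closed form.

109*cos(pi/109)/(cos(pi/109) + 1)

Vertex 639 has 2 neighbors: 721, 122.
N(541) = {624, 561}, |N(541)| = 2.
N(876) = {719, 817}, |N(876)| = 2.
deg(731) = 2; N(731) = {335, 107}.
2-regular, N=109; this is C_{109}, the 109-cycle.
spec(A) ≈ [2.0, 1.99668, 1.98672, 1.97017, 1.94707, 1.9175, 1.88157, 1.83938, 1.79108, 1.73683, 1.67682, 1.61123, 1.54029, 1.46424, 1.38332, 1.2978, 1.20797, 1.11413, 1.01659, 0.91568, 0.81172, 0.70506, 0.59606, 0.48509, 0.3725, 0.25867, 0.14399, 0.02882, -0.08644, -0.20141, -0.31572, -0.42897, -0.5408, -0.65083, -0.7587, -0.86406, -0.96654, -1.06581, -1.16154, -1.25341, -1.34111, -1.42437, -1.50289, -1.57642, -1.64471, -1.70754, -1.76469, -1.81598, -1.86125, -1.90032, -1.93309, -1.95943, -1.97927, -1.99253, -1.99917] (distinct, 5 d.p.).
λ_max=2, λ_min=-2*cos(pi/109); ϑ = −109·λ_min/(λ_max−λ_min) = 109*cos(pi/109)/(cos(pi/109) + 1).
ϑ(G) ≈ 54.4887.
α=54, χ(Ḡ)=55; ϑ=109*cos(pi/109)/(cos(pi/109) + 1) lies between (both strict).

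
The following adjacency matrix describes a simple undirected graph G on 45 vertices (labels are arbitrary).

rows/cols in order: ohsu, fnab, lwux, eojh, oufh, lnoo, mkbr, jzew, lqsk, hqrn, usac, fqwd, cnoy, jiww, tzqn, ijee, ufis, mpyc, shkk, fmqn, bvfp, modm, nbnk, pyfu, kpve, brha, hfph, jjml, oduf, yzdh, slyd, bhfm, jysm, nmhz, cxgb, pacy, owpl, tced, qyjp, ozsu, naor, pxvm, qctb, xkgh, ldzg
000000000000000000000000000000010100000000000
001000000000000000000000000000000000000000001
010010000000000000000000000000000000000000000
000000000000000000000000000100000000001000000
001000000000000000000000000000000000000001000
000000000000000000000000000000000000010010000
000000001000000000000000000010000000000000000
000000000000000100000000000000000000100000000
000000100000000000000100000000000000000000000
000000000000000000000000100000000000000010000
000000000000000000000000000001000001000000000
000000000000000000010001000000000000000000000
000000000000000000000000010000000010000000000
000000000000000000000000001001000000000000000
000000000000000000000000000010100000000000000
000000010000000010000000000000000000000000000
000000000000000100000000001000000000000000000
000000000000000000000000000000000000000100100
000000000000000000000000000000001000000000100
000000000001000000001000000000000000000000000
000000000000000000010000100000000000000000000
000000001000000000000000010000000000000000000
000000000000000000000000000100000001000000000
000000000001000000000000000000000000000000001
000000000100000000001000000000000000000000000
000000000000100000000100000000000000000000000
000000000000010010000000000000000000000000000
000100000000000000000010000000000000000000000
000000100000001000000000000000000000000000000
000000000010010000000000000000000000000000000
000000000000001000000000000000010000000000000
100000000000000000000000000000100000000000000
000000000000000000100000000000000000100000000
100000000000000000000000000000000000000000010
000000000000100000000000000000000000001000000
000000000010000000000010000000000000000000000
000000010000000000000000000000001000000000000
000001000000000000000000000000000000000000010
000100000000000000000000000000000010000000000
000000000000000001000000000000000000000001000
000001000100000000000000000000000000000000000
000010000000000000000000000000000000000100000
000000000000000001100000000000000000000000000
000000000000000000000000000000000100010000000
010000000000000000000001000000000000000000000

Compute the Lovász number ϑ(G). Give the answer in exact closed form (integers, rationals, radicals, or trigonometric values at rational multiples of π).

N(tced) = {lnoo, xkgh}, |N(tced)| = 2.
N(oduf) = {mkbr, tzqn}, |N(oduf)| = 2.
Vertex fnab has 2 neighbors: lwux, ldzg.
Vertex bvfp has 2 neighbors: fmqn, kpve.
G on 45 vertices is 2-regular; a single 45-cycle (edge-transitive).
spec(A) ≈ [2.0, 1.98054, 1.92252, 1.82709, 1.6961, 1.53209, 1.33826, 1.11839, 0.87674, 0.61803, 0.3473, 0.0698, -0.20906, -0.48384, -0.74921, -1.0, -1.23132, -1.43868, -1.61803, -1.7659, -1.87939, -1.9563, -1.99513] (distinct, 5 d.p.).
λ_max=2, λ_min=-2*cos(pi/45); ϑ = −45·λ_min/(λ_max−λ_min) = 45*cos(pi/45)/(cos(pi/45) + 1).
ϑ(G) ≈ 22.47256215.
Lovász sandwich 22 ≤ 45*cos(pi/45)/(cos(pi/45) + 1) ≤ 23: both strict.

45*cos(pi/45)/(cos(pi/45) + 1)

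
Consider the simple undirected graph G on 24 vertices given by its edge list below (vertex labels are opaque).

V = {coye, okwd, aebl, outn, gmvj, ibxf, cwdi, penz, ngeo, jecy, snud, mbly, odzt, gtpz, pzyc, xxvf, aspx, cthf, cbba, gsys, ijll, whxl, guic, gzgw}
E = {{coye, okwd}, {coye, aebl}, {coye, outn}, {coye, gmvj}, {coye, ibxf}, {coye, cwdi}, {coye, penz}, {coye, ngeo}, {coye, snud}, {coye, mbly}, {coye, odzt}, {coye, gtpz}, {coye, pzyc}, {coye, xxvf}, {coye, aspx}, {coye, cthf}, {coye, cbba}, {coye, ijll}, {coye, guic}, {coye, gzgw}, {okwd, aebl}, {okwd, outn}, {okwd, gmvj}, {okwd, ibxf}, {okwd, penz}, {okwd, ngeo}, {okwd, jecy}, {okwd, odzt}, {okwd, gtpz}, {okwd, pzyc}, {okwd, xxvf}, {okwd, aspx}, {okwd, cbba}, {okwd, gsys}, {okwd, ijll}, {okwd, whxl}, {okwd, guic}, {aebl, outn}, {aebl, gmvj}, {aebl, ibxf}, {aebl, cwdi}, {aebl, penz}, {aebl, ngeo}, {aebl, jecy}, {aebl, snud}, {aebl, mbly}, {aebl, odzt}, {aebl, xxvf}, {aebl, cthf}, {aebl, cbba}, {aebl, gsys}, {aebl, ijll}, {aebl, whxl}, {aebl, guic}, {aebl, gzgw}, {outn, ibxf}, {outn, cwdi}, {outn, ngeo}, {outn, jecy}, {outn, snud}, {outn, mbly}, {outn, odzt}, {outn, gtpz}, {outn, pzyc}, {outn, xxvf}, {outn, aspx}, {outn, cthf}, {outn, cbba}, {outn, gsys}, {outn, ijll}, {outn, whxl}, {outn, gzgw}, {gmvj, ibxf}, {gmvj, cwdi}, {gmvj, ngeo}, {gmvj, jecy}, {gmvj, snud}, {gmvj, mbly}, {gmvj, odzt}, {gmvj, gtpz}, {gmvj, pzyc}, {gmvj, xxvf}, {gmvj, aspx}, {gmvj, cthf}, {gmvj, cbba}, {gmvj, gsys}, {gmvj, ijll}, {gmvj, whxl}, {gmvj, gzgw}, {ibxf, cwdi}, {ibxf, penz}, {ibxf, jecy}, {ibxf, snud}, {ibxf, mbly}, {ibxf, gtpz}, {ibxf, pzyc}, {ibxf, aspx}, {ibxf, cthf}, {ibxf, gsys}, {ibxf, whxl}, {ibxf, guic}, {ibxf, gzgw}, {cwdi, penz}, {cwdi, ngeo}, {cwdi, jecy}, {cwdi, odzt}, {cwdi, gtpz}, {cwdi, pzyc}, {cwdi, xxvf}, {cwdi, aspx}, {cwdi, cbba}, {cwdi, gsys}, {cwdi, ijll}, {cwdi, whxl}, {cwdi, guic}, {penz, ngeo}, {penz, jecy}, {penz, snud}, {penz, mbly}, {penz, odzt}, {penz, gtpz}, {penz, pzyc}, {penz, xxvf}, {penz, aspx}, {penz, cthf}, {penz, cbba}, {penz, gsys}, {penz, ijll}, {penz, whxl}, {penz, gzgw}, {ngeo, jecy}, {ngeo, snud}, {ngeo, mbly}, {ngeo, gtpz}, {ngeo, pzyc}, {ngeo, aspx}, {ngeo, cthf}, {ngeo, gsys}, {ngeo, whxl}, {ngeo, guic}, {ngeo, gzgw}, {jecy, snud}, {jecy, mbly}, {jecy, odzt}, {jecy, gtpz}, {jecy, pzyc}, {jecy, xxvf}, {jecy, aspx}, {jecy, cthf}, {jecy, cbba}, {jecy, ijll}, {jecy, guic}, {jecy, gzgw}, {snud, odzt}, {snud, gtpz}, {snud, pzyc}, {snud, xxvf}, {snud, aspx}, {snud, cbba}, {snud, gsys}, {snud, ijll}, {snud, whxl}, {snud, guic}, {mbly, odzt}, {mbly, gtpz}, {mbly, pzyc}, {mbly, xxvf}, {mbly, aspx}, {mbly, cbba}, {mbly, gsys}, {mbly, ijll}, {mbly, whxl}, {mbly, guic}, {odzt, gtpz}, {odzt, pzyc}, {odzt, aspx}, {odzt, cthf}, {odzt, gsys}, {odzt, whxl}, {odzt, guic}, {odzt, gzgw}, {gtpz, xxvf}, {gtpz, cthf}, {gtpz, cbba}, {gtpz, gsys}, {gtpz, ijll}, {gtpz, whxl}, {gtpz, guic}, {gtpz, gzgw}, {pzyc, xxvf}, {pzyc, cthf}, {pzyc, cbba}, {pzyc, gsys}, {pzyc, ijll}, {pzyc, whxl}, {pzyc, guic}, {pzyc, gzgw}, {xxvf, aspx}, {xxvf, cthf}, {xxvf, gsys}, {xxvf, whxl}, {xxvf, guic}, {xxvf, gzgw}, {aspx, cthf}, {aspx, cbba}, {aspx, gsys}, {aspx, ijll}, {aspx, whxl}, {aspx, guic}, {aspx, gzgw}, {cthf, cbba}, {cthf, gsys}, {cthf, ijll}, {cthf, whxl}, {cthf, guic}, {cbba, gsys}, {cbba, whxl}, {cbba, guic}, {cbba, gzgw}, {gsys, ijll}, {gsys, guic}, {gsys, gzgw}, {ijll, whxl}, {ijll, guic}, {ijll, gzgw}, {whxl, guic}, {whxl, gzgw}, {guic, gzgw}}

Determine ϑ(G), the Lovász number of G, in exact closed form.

deg(aspx) = 20; N(aspx) = {coye, okwd, outn, gmvj, ibxf, cwdi, penz, ngeo, jecy, snud, mbly, odzt, xxvf, cthf, cbba, gsys, ijll, whxl, guic, gzgw}.
Vertex cwdi has 18 neighbors: coye, aebl, outn, gmvj, ibxf, penz, ngeo, jecy, odzt, gtpz, pzyc, xxvf, aspx, cbba, gsys, ijll, whxl, guic.
N(guic) = {coye, okwd, aebl, ibxf, cwdi, ngeo, jecy, snud, mbly, odzt, gtpz, pzyc, xxvf, aspx, cthf, cbba, gsys, ijll, whxl, gzgw}, |N(guic)| = 20.
Vertex ngeo has 18 neighbors: coye, okwd, aebl, outn, gmvj, cwdi, penz, jecy, snud, mbly, gtpz, pzyc, aspx, cthf, gsys, whxl, guic, gzgw.
K_{6,6,4,4,4} (perfect); ϑ(G) = α(G) = max{6,6,4,4,4} = 6.
≈ 6.00000000 (to 8 d.p.).
Sandwich: α(G)=6 ≤ ϑ(G)=6 ≤ χ(Ḡ)=6 (collapsed).

6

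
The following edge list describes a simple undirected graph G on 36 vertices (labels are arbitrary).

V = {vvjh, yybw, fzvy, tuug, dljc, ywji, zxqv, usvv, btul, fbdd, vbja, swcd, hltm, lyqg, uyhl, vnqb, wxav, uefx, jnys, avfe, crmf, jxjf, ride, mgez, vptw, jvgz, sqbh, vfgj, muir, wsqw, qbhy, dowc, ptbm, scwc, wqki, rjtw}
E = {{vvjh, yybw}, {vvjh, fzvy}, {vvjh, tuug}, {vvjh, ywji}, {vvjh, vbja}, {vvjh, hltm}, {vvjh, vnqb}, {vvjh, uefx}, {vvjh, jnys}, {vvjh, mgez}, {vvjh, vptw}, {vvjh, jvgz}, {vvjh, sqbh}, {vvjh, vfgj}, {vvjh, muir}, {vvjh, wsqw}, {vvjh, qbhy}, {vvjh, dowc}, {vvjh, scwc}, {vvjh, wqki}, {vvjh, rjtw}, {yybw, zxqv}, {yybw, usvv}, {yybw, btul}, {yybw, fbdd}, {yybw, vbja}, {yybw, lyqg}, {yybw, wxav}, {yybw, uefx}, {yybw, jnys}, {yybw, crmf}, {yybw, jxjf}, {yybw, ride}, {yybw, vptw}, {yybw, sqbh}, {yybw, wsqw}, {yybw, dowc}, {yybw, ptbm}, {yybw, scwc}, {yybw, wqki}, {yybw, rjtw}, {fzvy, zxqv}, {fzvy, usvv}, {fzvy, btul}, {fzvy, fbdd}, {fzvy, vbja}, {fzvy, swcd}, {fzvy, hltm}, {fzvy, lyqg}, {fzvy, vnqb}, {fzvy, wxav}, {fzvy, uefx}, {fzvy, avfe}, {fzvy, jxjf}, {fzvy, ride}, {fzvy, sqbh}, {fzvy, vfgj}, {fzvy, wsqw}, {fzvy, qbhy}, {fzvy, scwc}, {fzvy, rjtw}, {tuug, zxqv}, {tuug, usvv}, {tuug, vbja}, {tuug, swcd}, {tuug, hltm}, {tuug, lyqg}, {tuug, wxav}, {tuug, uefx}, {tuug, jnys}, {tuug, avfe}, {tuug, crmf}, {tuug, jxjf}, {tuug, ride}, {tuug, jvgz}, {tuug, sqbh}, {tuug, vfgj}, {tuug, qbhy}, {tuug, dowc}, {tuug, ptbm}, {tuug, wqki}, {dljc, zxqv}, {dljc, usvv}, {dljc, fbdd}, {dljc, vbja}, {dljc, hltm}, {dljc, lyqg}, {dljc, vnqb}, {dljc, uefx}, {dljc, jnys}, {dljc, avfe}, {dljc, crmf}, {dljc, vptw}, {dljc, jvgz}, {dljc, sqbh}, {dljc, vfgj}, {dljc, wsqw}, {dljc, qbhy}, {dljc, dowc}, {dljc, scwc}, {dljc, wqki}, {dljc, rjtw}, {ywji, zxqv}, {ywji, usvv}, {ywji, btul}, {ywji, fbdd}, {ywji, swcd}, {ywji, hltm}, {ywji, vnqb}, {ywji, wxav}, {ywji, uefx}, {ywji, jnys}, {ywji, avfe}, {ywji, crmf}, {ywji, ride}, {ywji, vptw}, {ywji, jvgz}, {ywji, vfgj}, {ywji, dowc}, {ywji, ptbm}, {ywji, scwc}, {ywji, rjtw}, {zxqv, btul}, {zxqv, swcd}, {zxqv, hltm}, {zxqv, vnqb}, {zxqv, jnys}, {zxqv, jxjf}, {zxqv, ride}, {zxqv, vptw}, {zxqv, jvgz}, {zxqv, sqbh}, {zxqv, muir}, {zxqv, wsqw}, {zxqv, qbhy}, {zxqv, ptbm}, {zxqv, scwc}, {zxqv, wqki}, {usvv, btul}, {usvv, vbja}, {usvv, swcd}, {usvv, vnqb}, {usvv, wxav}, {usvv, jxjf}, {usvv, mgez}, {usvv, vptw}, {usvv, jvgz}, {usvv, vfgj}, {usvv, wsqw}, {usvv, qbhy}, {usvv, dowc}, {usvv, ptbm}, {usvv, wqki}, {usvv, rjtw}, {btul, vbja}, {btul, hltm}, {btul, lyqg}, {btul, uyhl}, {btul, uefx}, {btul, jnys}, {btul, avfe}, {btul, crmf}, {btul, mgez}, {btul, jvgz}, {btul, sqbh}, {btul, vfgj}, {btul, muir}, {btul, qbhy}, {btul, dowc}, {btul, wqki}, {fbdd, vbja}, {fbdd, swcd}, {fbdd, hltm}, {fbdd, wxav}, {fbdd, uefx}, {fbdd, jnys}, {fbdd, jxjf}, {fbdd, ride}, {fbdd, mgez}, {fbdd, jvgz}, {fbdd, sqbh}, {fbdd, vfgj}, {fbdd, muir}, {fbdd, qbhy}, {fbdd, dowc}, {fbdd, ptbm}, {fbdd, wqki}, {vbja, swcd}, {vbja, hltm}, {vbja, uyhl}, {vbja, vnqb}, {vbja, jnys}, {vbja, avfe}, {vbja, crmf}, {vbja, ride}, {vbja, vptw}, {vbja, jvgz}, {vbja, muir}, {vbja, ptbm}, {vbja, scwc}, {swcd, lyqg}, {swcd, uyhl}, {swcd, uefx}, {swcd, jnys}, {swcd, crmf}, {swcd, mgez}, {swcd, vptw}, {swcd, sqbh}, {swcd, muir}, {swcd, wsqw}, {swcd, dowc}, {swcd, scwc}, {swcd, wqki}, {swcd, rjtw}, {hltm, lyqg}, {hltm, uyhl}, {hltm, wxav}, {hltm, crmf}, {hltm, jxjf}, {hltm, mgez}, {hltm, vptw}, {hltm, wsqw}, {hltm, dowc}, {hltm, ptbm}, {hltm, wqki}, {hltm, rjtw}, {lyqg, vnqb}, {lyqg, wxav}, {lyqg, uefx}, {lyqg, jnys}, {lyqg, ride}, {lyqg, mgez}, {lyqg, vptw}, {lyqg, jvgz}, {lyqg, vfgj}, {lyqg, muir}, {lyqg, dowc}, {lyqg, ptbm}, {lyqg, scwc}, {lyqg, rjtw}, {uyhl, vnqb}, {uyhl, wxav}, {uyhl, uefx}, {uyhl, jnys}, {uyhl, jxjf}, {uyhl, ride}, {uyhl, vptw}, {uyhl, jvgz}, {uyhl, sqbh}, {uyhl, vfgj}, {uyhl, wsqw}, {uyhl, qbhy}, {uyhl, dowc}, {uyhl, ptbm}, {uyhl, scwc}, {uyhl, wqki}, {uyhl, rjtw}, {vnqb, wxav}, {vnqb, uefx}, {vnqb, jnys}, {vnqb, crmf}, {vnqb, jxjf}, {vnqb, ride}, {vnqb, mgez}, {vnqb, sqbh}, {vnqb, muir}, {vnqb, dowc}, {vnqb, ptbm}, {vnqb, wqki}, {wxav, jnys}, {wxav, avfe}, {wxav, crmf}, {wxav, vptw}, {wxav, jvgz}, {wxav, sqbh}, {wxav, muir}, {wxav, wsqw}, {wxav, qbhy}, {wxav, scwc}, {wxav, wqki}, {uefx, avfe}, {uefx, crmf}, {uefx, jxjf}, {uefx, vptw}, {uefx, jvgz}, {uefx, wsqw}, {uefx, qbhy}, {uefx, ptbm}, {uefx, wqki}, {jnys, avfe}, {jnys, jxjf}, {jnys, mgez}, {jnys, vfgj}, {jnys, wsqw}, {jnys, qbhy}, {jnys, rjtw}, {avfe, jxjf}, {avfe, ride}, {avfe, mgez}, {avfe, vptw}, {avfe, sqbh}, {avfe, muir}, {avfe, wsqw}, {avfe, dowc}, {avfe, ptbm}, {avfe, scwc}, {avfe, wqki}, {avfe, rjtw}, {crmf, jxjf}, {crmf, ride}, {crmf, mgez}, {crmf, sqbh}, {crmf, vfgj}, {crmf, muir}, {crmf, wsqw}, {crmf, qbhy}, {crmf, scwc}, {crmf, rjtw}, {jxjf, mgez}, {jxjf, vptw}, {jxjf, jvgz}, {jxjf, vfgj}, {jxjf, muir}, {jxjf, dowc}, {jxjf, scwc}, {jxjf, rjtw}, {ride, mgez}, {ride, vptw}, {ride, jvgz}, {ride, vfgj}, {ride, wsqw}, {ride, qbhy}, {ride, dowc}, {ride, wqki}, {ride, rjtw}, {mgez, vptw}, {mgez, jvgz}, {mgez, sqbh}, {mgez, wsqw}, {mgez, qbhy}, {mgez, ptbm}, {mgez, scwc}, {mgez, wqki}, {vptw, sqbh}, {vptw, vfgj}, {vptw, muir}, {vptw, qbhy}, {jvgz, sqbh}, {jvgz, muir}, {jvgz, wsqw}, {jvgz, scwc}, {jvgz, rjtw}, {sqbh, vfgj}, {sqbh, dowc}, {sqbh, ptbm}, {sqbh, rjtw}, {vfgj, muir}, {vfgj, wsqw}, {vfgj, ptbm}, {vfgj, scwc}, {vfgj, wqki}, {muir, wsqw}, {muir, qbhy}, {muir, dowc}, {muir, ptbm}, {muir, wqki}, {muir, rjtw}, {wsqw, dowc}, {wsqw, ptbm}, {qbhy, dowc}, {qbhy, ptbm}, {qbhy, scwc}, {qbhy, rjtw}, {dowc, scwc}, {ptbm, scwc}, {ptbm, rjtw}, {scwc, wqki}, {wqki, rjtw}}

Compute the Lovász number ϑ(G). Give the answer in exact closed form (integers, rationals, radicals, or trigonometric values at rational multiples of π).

8

deg(qbhy) = 21; N(qbhy) = {vvjh, fzvy, tuug, dljc, zxqv, usvv, btul, fbdd, uyhl, wxav, uefx, jnys, crmf, ride, mgez, vptw, muir, dowc, ptbm, scwc, rjtw}.
N(tuug) = {vvjh, zxqv, usvv, vbja, swcd, hltm, lyqg, wxav, uefx, jnys, avfe, crmf, jxjf, ride, jvgz, sqbh, vfgj, qbhy, dowc, ptbm, wqki}, |N(tuug)| = 21.
Vertex btul has 21 neighbors: yybw, fzvy, ywji, zxqv, usvv, vbja, hltm, lyqg, uyhl, uefx, jnys, avfe, crmf, mgez, jvgz, sqbh, vfgj, muir, qbhy, dowc, wqki.
Vertex vfgj has 21 neighbors: vvjh, fzvy, tuug, dljc, ywji, usvv, btul, fbdd, lyqg, uyhl, jnys, crmf, jxjf, ride, vptw, sqbh, muir, wsqw, ptbm, scwc, wqki.
21-regular, N=36; Kneser K(9,2) on C(9,2)=36 vertices.
spec(A) ≈ [21.0, 1.0, -6.0] (distinct, 6 d.p.).
ϑ = −N·λ_min/(λ_max−λ_min) = −36·(-6)/(21−(-6)) = 8.
ϑ(G) ≈ 8.0000000.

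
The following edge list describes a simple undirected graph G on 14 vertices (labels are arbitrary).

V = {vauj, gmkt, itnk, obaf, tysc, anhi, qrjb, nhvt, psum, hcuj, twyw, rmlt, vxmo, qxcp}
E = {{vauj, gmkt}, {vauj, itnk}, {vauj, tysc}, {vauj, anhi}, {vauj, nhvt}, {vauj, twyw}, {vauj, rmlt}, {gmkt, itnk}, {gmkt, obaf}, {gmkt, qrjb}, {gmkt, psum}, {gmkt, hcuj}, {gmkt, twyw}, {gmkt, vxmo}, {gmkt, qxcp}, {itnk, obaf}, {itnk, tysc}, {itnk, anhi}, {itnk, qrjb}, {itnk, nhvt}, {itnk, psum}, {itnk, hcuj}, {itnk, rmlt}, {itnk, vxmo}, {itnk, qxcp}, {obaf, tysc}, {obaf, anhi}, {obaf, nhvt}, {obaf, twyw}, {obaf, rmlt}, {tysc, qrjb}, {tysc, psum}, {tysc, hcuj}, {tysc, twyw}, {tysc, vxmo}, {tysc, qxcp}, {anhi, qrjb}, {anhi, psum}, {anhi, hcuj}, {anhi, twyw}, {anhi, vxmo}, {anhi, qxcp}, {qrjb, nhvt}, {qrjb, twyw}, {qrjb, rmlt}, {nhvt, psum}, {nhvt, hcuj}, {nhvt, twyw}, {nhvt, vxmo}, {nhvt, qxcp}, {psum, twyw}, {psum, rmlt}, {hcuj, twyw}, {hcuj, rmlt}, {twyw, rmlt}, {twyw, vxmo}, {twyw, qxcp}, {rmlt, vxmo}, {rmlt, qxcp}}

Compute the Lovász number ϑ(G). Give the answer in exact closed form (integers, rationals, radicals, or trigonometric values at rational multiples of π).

Vertex gmkt has 9 neighbors: vauj, itnk, obaf, qrjb, psum, hcuj, twyw, vxmo, qxcp.
Vertex twyw has 12 neighbors: vauj, gmkt, obaf, tysc, anhi, qrjb, nhvt, psum, hcuj, rmlt, vxmo, qxcp.
deg(itnk) = 12; N(itnk) = {vauj, gmkt, obaf, tysc, anhi, qrjb, nhvt, psum, hcuj, rmlt, vxmo, qxcp}.
deg(nhvt) = 9; N(nhvt) = {vauj, itnk, obaf, qrjb, psum, hcuj, twyw, vxmo, qxcp}.
Complete multipartite on [7, 5, 2]: sandwich collapses at ϑ=7.
Numerically 7.0000.
α=7, χ(Ḡ)=7; ϑ=7 lies between (collapsed).

7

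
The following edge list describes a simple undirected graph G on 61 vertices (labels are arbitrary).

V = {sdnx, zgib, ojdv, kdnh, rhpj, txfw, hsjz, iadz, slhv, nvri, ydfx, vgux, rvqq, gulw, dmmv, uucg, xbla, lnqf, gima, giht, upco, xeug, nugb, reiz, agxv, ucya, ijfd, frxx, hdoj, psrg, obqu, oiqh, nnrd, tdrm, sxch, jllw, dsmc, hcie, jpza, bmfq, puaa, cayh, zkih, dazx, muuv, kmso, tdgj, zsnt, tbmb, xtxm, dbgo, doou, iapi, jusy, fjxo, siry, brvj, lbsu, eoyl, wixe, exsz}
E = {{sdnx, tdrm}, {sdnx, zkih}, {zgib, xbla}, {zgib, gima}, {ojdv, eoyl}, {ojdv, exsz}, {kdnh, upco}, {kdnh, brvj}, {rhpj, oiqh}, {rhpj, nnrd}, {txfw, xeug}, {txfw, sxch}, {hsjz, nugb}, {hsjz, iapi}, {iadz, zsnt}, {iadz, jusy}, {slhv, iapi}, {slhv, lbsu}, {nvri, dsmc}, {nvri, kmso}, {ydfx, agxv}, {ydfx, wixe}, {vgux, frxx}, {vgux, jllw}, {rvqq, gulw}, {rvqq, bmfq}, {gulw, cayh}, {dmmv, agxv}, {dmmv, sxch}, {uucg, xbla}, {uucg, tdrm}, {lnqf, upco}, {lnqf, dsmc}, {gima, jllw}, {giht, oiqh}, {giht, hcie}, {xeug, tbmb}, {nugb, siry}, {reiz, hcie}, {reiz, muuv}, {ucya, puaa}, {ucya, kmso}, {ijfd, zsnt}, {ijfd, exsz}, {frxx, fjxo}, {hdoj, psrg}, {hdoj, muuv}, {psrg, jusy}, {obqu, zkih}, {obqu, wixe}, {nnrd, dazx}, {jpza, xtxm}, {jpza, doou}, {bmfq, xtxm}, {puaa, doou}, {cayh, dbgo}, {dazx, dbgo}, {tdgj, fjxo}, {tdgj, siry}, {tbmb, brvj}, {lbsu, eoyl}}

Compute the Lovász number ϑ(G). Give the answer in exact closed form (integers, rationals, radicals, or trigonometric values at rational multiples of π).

deg(zsnt) = 2; N(zsnt) = {iadz, ijfd}.
deg(upco) = 2; N(upco) = {kdnh, lnqf}.
deg(muuv) = 2; N(muuv) = {reiz, hdoj}.
N(siry) = {nugb, tdgj}, |N(siry)| = 2.
Regular of degree 2 on 61 vertices: a single 61-cycle (edge-transitive).
The 31 distinct eigenvalues: [2.0, 1.9894, 1.95771, 1.90527, 1.83263, 1.74057, 1.63006, 1.50226, 1.35855, 1.20043, 1.02959, 0.84783, 0.65708, 0.45938, 0.2568, 0.0515, -0.15435, -0.35856, -0.55897, -0.75346, -0.93995, -1.11649, -1.28119, -1.4323, -1.56824, -1.68755, -1.78897, -1.87143, -1.93406, -1.97618, -1.99735].
ϑ = −N·λ_min/(λ_max−λ_min) = −61·(-2*cos(pi/61))/(2−(-2*cos(pi/61))) = 61*cos(pi/61)/(cos(pi/61) + 1).
≈ 30.47977 (to 5 d.p.).
Check 30 ≤ 61*cos(pi/61)/(cos(pi/61) + 1) ≤ 31: both strict.

61*cos(pi/61)/(cos(pi/61) + 1)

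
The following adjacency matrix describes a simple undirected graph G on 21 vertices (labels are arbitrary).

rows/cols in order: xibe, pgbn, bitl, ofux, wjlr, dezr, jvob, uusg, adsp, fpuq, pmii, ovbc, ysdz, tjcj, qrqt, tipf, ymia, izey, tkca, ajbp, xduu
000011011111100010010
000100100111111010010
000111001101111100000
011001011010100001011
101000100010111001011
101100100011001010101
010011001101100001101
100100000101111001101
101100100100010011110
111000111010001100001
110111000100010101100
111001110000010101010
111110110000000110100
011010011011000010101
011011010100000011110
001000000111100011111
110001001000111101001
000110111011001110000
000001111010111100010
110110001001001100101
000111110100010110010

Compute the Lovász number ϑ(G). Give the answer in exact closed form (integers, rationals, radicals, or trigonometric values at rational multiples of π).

deg(ajbp) = 10; N(ajbp) = {xibe, pgbn, ofux, wjlr, adsp, ovbc, qrqt, tipf, tkca, xduu}.
Vertex tipf has 10 neighbors: bitl, fpuq, pmii, ovbc, ysdz, ymia, izey, tkca, ajbp, xduu.
deg(dezr) = 10; N(dezr) = {xibe, bitl, ofux, jvob, pmii, ovbc, qrqt, ymia, tkca, xduu}.
deg(ofux) = 10; N(ofux) = {pgbn, bitl, dezr, uusg, adsp, pmii, ysdz, izey, ajbp, xduu}.
Regular of degree 10 on 21 vertices: Kneser K(7,2) on C(7,2)=21 vertices.
spec(A) ≈ [10.0, 1.0, -4.0] (distinct, 3 d.p.).
λ_max=10, λ_min=-4; ϑ = −21·λ_min/(λ_max−λ_min) = 6.
Numerically 6.0000.

6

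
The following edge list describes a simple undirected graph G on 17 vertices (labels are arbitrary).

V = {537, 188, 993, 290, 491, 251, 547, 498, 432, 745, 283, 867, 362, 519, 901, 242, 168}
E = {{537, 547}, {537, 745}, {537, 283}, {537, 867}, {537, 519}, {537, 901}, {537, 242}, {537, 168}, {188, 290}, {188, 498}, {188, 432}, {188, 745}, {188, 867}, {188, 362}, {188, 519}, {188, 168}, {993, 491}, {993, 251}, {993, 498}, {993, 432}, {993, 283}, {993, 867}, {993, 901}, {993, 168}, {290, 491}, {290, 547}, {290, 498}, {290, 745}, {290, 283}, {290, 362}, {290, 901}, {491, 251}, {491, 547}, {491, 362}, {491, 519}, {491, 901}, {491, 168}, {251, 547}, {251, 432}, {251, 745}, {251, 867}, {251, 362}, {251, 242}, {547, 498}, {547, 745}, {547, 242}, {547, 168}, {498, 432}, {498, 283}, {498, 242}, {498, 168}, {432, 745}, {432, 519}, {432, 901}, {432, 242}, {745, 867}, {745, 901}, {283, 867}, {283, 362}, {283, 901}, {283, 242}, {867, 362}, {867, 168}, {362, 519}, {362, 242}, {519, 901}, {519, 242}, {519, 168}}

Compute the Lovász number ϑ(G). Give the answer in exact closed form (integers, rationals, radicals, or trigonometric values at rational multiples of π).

sqrt(17)

Vertex 537 has 8 neighbors: 547, 745, 283, 867, 519, 901, 242, 168.
Vertex 251 has 8 neighbors: 993, 491, 547, 432, 745, 867, 362, 242.
deg(362) = 8; N(362) = {188, 290, 491, 251, 283, 867, 519, 242}.
Vertex 901 has 8 neighbors: 537, 993, 290, 491, 432, 745, 283, 519.
Regular of degree 8 on 17 vertices: Paley(17): SR with (k,λ,μ)=(8,3,4).
A has 3 distinct eigenvalues ≈ [8.0, 1.5616, -2.5616].
−17·(-sqrt(17)/2 - 1/2) / ((8)−(-sqrt(17)/2 - 1/2)) = sqrt(17) = ϑ(G).
Numerically 4.123105626.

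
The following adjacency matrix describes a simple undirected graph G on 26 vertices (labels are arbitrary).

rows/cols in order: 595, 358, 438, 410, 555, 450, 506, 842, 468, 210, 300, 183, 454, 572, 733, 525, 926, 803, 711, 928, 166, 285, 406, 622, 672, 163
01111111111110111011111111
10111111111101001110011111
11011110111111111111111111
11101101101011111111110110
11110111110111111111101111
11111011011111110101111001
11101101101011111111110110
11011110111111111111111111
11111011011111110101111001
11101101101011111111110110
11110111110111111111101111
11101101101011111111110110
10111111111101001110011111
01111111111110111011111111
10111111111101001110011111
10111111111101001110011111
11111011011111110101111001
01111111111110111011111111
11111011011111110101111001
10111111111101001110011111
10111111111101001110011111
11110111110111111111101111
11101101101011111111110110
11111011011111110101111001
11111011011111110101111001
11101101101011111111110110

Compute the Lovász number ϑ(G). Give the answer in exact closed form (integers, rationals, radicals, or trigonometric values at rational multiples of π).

6

Vertex 468 has 20 neighbors: 595, 358, 438, 410, 555, 506, 842, 210, 300, 183, 454, 572, 733, 525, 803, 928, 166, 285, 406, 163.
deg(358) = 20; N(358) = {595, 438, 410, 555, 450, 506, 842, 468, 210, 300, 183, 572, 926, 803, 711, 285, 406, 622, 672, 163}.
Vertex 166 has 20 neighbors: 595, 438, 410, 555, 450, 506, 842, 468, 210, 300, 183, 572, 926, 803, 711, 285, 406, 622, 672, 163.
N(450) = {595, 358, 438, 410, 555, 506, 842, 210, 300, 183, 454, 572, 733, 525, 803, 928, 166, 285, 406, 163}, |N(450)| = 20.
Complete 6-partite, parts [6, 6, 6, 3, 3, 2]: perfect, ϑ = α = 6.
= 6.00000… (decimal).
α=6, χ(Ḡ)=6; ϑ=6 lies between (collapsed).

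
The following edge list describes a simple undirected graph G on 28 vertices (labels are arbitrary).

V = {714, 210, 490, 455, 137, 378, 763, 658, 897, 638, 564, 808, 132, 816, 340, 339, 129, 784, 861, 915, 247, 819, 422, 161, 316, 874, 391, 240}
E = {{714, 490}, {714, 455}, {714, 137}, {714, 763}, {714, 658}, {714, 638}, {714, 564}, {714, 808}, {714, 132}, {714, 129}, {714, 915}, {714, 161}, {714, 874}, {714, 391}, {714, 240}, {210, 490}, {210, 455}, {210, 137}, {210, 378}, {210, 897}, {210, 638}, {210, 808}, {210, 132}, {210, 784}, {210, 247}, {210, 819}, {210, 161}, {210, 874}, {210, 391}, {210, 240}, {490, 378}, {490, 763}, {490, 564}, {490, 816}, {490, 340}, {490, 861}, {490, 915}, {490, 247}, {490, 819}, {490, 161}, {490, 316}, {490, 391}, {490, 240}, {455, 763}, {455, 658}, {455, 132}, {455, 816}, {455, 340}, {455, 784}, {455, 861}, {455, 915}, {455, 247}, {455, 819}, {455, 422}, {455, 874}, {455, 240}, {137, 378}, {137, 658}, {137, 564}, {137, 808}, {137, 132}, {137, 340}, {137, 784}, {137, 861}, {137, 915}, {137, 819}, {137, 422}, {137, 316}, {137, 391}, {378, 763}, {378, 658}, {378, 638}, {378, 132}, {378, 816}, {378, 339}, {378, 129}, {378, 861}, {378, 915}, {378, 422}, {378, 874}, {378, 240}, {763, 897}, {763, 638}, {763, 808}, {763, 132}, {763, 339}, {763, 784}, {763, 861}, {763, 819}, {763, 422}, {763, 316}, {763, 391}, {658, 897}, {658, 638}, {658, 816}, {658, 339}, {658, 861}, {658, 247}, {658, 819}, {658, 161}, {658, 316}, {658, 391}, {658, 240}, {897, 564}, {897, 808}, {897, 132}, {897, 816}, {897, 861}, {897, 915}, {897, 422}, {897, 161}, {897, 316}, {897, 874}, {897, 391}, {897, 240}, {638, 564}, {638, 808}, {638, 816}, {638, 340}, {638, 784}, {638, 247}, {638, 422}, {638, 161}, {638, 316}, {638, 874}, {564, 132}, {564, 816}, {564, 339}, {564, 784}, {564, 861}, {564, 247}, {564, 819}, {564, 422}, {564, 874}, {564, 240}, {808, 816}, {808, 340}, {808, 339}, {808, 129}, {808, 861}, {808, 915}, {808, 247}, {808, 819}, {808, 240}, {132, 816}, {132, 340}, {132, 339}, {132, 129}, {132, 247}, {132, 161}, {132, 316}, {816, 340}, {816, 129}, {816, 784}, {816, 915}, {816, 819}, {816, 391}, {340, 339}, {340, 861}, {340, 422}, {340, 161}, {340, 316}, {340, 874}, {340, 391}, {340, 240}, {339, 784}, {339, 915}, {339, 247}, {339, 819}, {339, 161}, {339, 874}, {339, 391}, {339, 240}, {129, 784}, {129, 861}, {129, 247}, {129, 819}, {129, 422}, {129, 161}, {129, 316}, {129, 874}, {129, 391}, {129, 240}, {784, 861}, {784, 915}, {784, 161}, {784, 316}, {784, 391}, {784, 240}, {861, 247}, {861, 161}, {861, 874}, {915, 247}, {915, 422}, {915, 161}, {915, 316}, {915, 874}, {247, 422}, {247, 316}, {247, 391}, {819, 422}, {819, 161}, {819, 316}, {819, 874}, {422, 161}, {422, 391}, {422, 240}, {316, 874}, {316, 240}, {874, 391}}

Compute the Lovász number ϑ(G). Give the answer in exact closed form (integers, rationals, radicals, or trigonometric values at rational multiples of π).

7

Vertex 391 has 15 neighbors: 714, 210, 490, 137, 763, 658, 897, 816, 340, 339, 129, 784, 247, 422, 874.
N(422) = {455, 137, 378, 763, 897, 638, 564, 340, 129, 915, 247, 819, 161, 391, 240}, |N(422)| = 15.
N(240) = {714, 210, 490, 455, 378, 658, 897, 564, 808, 340, 339, 129, 784, 422, 316}, |N(240)| = 15.
deg(861) = 15; N(861) = {490, 455, 137, 378, 763, 658, 897, 564, 808, 340, 129, 784, 247, 161, 874}.
28-vertex 15-regular graph: Kneser-type, 2-subsets of [8].
spec(A) ≈ [15.0, 1.0, -5.0] (distinct, 5 d.p.).
With N=28: ϑ(G) = 28·(-1*(-5))/(15−(-5)) = 7.
ϑ(G) ≈ 7.000000000.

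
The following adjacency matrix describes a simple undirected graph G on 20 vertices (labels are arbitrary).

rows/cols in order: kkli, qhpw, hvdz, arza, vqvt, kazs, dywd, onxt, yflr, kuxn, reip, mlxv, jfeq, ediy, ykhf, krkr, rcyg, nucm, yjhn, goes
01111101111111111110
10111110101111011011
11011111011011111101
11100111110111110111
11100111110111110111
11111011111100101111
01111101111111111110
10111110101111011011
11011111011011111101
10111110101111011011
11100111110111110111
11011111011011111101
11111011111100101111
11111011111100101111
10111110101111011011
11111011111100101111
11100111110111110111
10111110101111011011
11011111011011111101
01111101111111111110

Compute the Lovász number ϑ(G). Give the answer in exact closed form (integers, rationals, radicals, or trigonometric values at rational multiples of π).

deg(yjhn) = 16; N(yjhn) = {kkli, qhpw, arza, vqvt, kazs, dywd, onxt, kuxn, reip, jfeq, ediy, ykhf, krkr, rcyg, nucm, goes}.
Vertex kuxn has 15 neighbors: kkli, hvdz, arza, vqvt, kazs, dywd, yflr, reip, mlxv, jfeq, ediy, krkr, rcyg, yjhn, goes.
N(vqvt) = {kkli, qhpw, hvdz, kazs, dywd, onxt, yflr, kuxn, mlxv, jfeq, ediy, ykhf, krkr, nucm, yjhn, goes}, |N(vqvt)| = 16.
N(dywd) = {qhpw, hvdz, arza, vqvt, kazs, onxt, yflr, kuxn, reip, mlxv, jfeq, ediy, ykhf, krkr, rcyg, nucm, yjhn}, |N(dywd)| = 17.
5 parts of sizes [5, 4, 4, 4, 3]; α(G) = 5 = ϑ (perfect).
= 5.000000000… (decimal).
Check 5 ≤ 5 ≤ 5: collapsed.

5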